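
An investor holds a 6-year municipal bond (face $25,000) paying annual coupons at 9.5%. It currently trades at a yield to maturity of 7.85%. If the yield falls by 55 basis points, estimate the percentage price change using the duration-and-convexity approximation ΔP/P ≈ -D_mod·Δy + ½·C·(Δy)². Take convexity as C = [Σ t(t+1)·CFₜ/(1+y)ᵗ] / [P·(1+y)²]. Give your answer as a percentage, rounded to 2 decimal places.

With y = 0.0785:
  t   CF        PV=CF/(1+0.0785)^t    t·PV        t(t+1)·PV
  1     2,375.00     2,202.1326     2,202.1326       4,404.2652
  2     2,375.00     2,041.8476     4,083.6951      12,251.0853
  3     2,375.00     1,893.2291     5,679.6872      22,718.7489
  4     2,375.00     1,755.4280     7,021.7119      35,108.5596
  5     2,375.00     1,627.6569     8,138.2846      48,829.7074
  6    27,375.00    17,395.3524   104,372.1144     730,604.8008
  Σ                 26,915.6465   131,497.6258     853,917.1672
P = 26,915.6465; D_Mac = 4.88555 yrs; D_mod = 4.52995 yrs; C = 27.27537.
Duration effect: -4.52995 × (-0.0055) = +0.024915
Convexity effect: 0.5 × 27.27537 × (-0.0055)² = +0.0004125
ΔP/P ≈ +0.024915 + 0.0004125 = +0.025327 = +2.5327%.

+2.53%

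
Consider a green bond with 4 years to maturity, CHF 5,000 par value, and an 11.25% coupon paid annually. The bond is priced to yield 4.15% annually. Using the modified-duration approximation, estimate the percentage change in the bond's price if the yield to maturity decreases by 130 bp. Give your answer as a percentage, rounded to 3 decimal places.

+4.366%

Periodic yield y = 0.0415. Modified duration first:
  t   CF        PV=CF/(1+0.0415)^t    t·PV
  1       562.50       540.0864       540.0864
  2       562.50       518.5659     1,037.1319
  3       562.50       497.9030     1,493.7089
  4     5,562.50     4,727.5151    18,910.0605
  Σ                  6,284.0704    21,980.9876
P = 6,284.0704; D_Mac = 3.49789 yrs; D_mod = 3.49789/(1+0.0415) = 3.35851 yrs.
ΔP/P ≈ -D_mod · Δy = -3.35851 × (-0.013) = +0.043661 = +4.3661%.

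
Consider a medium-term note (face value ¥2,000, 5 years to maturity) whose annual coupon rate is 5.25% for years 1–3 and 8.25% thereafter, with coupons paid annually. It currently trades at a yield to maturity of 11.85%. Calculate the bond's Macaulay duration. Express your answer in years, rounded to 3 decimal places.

Periodic yield y = 0.1185. Discount each cash flow and weight by its year:
  t   CF        PV=CF/(1+0.1185)^t    t·PV
  1       105.00        93.8757        93.8757
  2       105.00        83.9300       167.8600
  3       105.00        75.0380       225.1140
  4       165.00       105.4241       421.6965
  5     2,165.00     1,236.7387     6,183.6936
  Σ                  1,595.0066     7,092.2399
Price P = Σ PV = 1,595.0066.
Macaulay duration = Σ(t·PV) / P = 7,092.2399 / 1,595.0066 = 4.44653 years.

4.447 years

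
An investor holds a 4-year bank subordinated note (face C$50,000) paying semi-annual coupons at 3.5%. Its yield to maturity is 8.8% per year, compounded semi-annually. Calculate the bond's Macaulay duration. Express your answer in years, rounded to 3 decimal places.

Periodic yield y = 0.044. Discount each cash flow and weight by its period:
  t   CF        PV=CF/(1+0.044)^t    t·PV
  1       875.00       838.1226       838.1226
  2       875.00       802.7994     1,605.5989
  3       875.00       768.9650     2,306.8949
  4       875.00       736.5565     2,946.2259
  5       875.00       705.5139     3,527.5694
  6       875.00       675.7796     4,054.6774
  7       875.00       647.2984     4,531.0891
  8    50,875.00    36,049.5986   288,396.7885
  Σ                 41,224.6339   308,206.9667
Price P = Σ PV = 41,224.6339.
Macaulay duration = Σ(t·PV) / P = 308,206.9667 / 41,224.6339 = 7.47628 half-year periods.
In years: 7.47628 / 2 = 3.73814 years.

3.738 years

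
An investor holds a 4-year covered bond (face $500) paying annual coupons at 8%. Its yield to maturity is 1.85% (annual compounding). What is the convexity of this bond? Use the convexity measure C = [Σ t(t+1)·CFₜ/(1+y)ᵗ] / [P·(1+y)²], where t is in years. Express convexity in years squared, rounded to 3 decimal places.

With y = 0.0185:
  t   CF        PV=CF/(1+0.0185)^t    t·PV        t(t+1)·PV
  1        40.00        39.2734        39.2734          78.5469
  2        40.00        38.5601        77.1202         231.3605
  3        40.00        37.8597       113.5790         454.3161
  4       540.00       501.8219     2,007.2877      10,036.4384
  Σ                    617.5151     2,237.2603      10,800.6618
P = 617.5151.
Convexity = Σ t(t+1)·PV / [P·(1+y)²] = 10,800.6618 / (617.5151 × 1.037342) = 16.86090.

16.861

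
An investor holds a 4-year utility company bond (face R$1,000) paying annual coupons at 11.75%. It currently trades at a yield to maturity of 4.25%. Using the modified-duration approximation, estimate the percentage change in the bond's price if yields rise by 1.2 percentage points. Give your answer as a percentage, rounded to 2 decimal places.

Periodic yield y = 0.0425. Modified duration first:
  t   CF        PV=CF/(1+0.0425)^t    t·PV
  1       117.50       112.7098       112.7098
  2       117.50       108.1149       216.2299
  3       117.50       103.7074       311.1221
  4     1,117.50       946.1136     3,784.4543
  Σ                  1,270.6457     4,424.5162
P = 1,270.6457; D_Mac = 3.48210 yrs; D_mod = 3.48210/(1+0.0425) = 3.34014 yrs.
ΔP/P ≈ -D_mod · Δy = -3.34014 × (+0.012) = -0.040082 = -4.0082%.

-4.01%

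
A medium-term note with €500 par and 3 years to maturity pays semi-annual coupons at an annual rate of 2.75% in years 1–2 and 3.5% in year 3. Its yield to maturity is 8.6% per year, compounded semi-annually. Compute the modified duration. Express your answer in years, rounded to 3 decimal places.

2.770 years

Periodic yield y = 0.043. First find Macaulay duration:
  t   CF        PV=CF/(1+0.043)^t    t·PV
  1        6.875         6.5916         6.5916
  2        6.875         6.3198        12.6396
  3        6.875         6.0593        18.1778
  4        6.875         5.8095        23.2378
  5        8.750         7.0890        35.4451
  6      508.750       395.1833     2,371.0997
  Σ                    427.0524     2,467.1917
P = 427.0524; Macaulay duration = 2,467.1917 / 427.0524 = 5.77726 half-year periods = 2.88863 years.
Modified duration = D_Mac / (1 + y) = 2.88863 / 1.043 = 2.76954 years.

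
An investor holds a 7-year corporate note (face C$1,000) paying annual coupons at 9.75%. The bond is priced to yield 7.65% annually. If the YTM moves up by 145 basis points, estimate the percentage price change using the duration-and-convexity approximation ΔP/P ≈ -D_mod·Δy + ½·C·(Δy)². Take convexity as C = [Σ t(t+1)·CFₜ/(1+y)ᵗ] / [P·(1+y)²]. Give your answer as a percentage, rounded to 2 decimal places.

-7.01%

With y = 0.0765:
  t   CF        PV=CF/(1+0.0765)^t    t·PV        t(t+1)·PV
  1        97.50        90.5713        90.5713         181.1426
  2        97.50        84.1350       168.2699         504.8098
  3        97.50        78.1560       234.4681         937.8724
  4        97.50        72.6020       290.4079       1,452.0396
  5        97.50        67.4426       337.2131       2,023.2787
  6        97.50        62.6499       375.8994       2,631.2960
  7     1,097.50       655.0980     4,585.6862      36,685.4894
  Σ                  1,110.6548     6,082.5160      44,415.9285
P = 1,110.6548; D_Mac = 5.47651 yrs; D_mod = 5.08733 yrs; C = 34.50894.
Duration effect: -5.08733 × (+0.0145) = -0.073766
Convexity effect: 0.5 × 34.50894 × (0.0145)² = +0.0036278
ΔP/P ≈ -0.073766 + 0.0036278 = -0.070139 = -7.0139%.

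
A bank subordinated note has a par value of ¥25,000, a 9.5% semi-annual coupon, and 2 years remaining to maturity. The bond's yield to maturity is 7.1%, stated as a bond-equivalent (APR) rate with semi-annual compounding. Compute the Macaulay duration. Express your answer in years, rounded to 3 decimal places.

1.871 years

Periodic yield y = 0.0355. Discount each cash flow and weight by its period:
  t   CF        PV=CF/(1+0.0355)^t    t·PV
  1     1,187.50     1,146.7890     1,146.7890
  2     1,187.50     1,107.4737     2,214.9474
  3     1,187.50     1,069.5062     3,208.5186
  4    26,187.50    22,776.8482    91,107.3928
  Σ                 26,100.6171    97,677.6478
Price P = Σ PV = 26,100.6171.
Macaulay duration = Σ(t·PV) / P = 97,677.6478 / 26,100.6171 = 3.74235 half-year periods.
In years: 3.74235 / 2 = 1.87118 years.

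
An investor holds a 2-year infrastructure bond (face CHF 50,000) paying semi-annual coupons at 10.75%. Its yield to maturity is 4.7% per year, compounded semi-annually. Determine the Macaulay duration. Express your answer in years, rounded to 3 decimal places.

1.861 years

Periodic yield y = 0.0235. Discount each cash flow and weight by its period:
  t   CF        PV=CF/(1+0.0235)^t    t·PV
  1     2,687.50     2,625.7938     2,625.7938
  2     2,687.50     2,565.5045     5,131.0090
  3     2,687.50     2,506.5994     7,519.7982
  4    52,687.50    48,012.7083   192,050.8330
  Σ                 55,710.6060   207,327.4341
Price P = Σ PV = 55,710.6060.
Macaulay duration = Σ(t·PV) / P = 207,327.4341 / 55,710.6060 = 3.72151 half-year periods.
In years: 3.72151 / 2 = 1.86075 years.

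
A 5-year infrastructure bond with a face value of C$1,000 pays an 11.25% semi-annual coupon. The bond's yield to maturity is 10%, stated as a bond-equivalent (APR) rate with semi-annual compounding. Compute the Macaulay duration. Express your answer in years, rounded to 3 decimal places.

Periodic yield y = 0.05. Discount each cash flow and weight by its period:
  t   CF        PV=CF/(1+0.05)^t    t·PV
  1        56.25        53.5714        53.5714
  2        56.25        51.0204       102.0408
  3        56.25        48.5909       145.7726
  4        56.25        46.2770       185.1081
  5        56.25        44.0733       220.3667
  6        56.25        41.9746       251.8477
  7        56.25        39.9758       279.8308
  8        56.25        38.0722       304.5777
  9        56.25        36.2593       326.3333
  10    1,056.25       648.4459     6,484.4587
  Σ                  1,048.2608     8,353.9078
Price P = Σ PV = 1,048.2608.
Macaulay duration = Σ(t·PV) / P = 8,353.9078 / 1,048.2608 = 7.96930 half-year periods.
In years: 7.96930 / 2 = 3.98465 years.

3.985 years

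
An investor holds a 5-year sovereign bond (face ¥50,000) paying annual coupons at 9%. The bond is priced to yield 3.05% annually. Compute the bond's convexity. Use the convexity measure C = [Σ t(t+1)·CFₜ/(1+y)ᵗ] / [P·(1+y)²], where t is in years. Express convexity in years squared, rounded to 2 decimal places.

23.25

With y = 0.0305:
  t   CF        PV=CF/(1+0.0305)^t    t·PV        t(t+1)·PV
  1     4,500.00     4,366.8122     4,366.8122       8,733.6245
  2     4,500.00     4,237.5665     8,475.1329      25,425.3987
  3     4,500.00     4,112.1460    12,336.4380      49,345.7520
  4     4,500.00     3,990.4376    15,961.7506      79,808.7530
  5    54,500.00    46,898.2375   234,491.1875   1,406,947.1252
  Σ                 63,605.1998   275,631.3212   1,570,260.6533
P = 63,605.1998.
Convexity = Σ t(t+1)·PV / [P·(1+y)²] = 1,570,260.6533 / (63,605.1998 × 1.061930) = 23.24787.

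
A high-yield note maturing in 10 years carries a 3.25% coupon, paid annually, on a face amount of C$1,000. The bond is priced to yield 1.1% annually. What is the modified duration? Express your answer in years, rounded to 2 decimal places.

8.74 years

Periodic yield y = 0.011. First find Macaulay duration:
  t   CF        PV=CF/(1+0.011)^t    t·PV
  1        32.50        32.1464        32.1464
  2        32.50        31.7966        63.5933
  3        32.50        31.4507        94.3520
  4        32.50        31.1085       124.4339
  5        32.50        30.7700       153.8500
  6        32.50        30.4352       182.6113
  7        32.50        30.1041       210.7285
  8        32.50        29.7765       238.2123
  9        32.50        29.4526       265.0730
  10    1,032.50       925.5044     9,255.0444
  Σ                  1,202.5450    10,620.0450
P = 1,202.5450; Macaulay duration = 10,620.0450 / 1,202.5450 = 8.83131 years.
Modified duration = D_Mac / (1 + y) = 8.83131 / 1.011 = 8.73522 years.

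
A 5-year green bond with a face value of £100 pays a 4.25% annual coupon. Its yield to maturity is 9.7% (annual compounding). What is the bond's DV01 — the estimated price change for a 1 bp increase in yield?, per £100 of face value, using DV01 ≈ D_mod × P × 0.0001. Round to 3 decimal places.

£0.033

Periodic yield y = 0.097.
  t   CF        PV=CF/(1+0.097)^t    t·PV
  1         4.25         3.8742         3.8742
  2         4.25         3.5316         7.0633
  3         4.25         3.2194         9.6581
  4         4.25         2.9347        11.7388
  5       104.25        65.6210       328.1051
  Σ                     79.1809       360.4394
P = 79.1809; D_Mac = 4.55210 yrs; D_mod = 4.14959 yrs.
DV01 ≈ 4.14959 × 79.1809 × 0.0001 = 0.032857.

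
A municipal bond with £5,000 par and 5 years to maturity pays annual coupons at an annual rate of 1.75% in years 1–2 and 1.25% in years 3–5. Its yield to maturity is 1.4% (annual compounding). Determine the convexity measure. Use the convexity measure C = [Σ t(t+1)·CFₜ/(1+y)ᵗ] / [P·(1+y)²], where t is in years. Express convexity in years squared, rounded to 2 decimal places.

With y = 0.014:
  t   CF        PV=CF/(1+0.014)^t    t·PV        t(t+1)·PV
  1        87.50        86.2919        86.2919         172.5838
  2        87.50        85.1005       170.2010         510.6030
  3        62.50        59.9468       179.8405         719.3618
  4        62.50        59.1192       236.4766       1,182.3830
  5     5,062.50     4,722.5358    23,612.6791     141,676.0748
  Σ                  5,012.9942    24,285.4891     144,261.0065
P = 5,012.9942.
Convexity = Σ t(t+1)·PV / [P·(1+y)²] = 144,261.0065 / (5,012.9942 × 1.028196) = 27.98826.

27.99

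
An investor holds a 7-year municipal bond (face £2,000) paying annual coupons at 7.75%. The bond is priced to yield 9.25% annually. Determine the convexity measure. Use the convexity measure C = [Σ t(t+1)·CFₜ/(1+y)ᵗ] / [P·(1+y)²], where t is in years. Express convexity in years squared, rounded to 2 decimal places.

With y = 0.0925:
  t   CF        PV=CF/(1+0.0925)^t    t·PV        t(t+1)·PV
  1       155.00       141.8764       141.8764         283.7529
  2       155.00       129.8640       259.7280         779.1841
  3       155.00       118.8687       356.6060       1,426.4239
  4       155.00       108.8043       435.2171       2,176.0853
  5       155.00        99.5920       497.9600       2,987.7601
  6       155.00        91.1597       546.9584       3,828.7086
  7     2,155.00     1,160.1046     8,120.7323      64,965.8585
  Σ                  1,850.2697    10,359.0782      76,447.7733
P = 1,850.2697.
Convexity = Σ t(t+1)·PV / [P·(1+y)²] = 76,447.7733 / (1,850.2697 × 1.193556) = 34.61680.

34.62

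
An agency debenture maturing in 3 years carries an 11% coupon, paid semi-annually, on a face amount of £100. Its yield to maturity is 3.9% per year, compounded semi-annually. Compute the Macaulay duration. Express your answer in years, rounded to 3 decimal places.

2.671 years

Periodic yield y = 0.0195. Discount each cash flow and weight by its period:
  t   CF        PV=CF/(1+0.0195)^t    t·PV
  1         5.50         5.3948         5.3948
  2         5.50         5.2916        10.5832
  3         5.50         5.1904        15.5712
  4         5.50         5.0911        20.3645
  5         5.50         4.9937        24.9687
  6       105.50        93.9570       563.7419
  Σ                    119.9187       640.6244
Price P = Σ PV = 119.9187.
Macaulay duration = Σ(t·PV) / P = 640.6244 / 119.9187 = 5.34216 half-year periods.
In years: 5.34216 / 2 = 2.67108 years.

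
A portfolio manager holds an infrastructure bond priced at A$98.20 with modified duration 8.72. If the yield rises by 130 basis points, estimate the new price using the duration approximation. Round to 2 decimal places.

A$87.07

Duration approximation: ΔP/P ≈ -D_mod · Δy = -8.72 × (+0.013) = -0.113360.
New price ≈ 98.20 × (1 - 0.113360) = 87.068048.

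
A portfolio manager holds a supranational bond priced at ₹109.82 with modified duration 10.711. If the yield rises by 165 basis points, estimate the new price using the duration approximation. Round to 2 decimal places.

₹90.41

Duration approximation: ΔP/P ≈ -D_mod · Δy = -10.711 × (+0.0165) = -0.1767315.
New price ≈ 109.82 × (1 - 0.1767315) = 90.41134667.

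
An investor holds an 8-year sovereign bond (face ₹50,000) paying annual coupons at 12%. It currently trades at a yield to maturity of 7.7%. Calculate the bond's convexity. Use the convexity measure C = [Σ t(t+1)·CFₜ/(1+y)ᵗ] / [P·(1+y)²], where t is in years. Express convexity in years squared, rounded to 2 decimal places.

40.03

With y = 0.077:
  t   CF        PV=CF/(1+0.077)^t    t·PV        t(t+1)·PV
  1     6,000.00     5,571.0306     5,571.0306      11,142.0613
  2     6,000.00     5,172.7304    10,345.4608      31,036.3824
  3     6,000.00     4,802.9066    14,408.7198      57,634.8791
  4     6,000.00     4,459.5233    17,838.0932      89,190.4660
  5     6,000.00     4,140.6902    20,703.4508     124,220.7047
  6     6,000.00     3,844.6520    23,067.9117     161,475.3821
  7     6,000.00     3,569.7790    24,988.4528     199,907.6226
  8    56,000.00    30,935.8747   247,486.9979   2,227,382.9814
  Σ                 62,497.1868   364,410.1177   2,901,990.4795
P = 62,497.1868.
Convexity = Σ t(t+1)·PV / [P·(1+y)²] = 2,901,990.4795 / (62,497.1868 × 1.159929) = 40.03171.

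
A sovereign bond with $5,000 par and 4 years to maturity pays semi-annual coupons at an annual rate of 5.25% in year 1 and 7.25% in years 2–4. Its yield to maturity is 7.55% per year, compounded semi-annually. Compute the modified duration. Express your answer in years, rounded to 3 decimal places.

Periodic yield y = 0.03775. First find Macaulay duration:
  t   CF        PV=CF/(1+0.03775)^t    t·PV
  1       131.25       126.4755       126.4755
  2       131.25       121.8748       243.7496
  3       181.25       162.1809       486.5428
  4       181.25       156.2813       625.1252
  5       181.25       150.5963       752.9815
  6       181.25       145.1181       870.7086
  7       181.25       139.8392       978.8742
  8     5,181.25     3,852.0562    30,816.4494
  Σ                  4,854.4223    34,900.9067
P = 4,854.4223; Macaulay duration = 34,900.9067 / 4,854.4223 = 7.18951 half-year periods = 3.59475 years.
Modified duration = D_Mac / (1 + y) = 3.59475 / 1.03775 = 3.46399 years.

3.464 years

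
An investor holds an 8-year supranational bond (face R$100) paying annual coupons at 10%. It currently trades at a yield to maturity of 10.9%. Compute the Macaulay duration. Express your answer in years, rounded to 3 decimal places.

Periodic yield y = 0.109. Discount each cash flow and weight by its year:
  t   CF        PV=CF/(1+0.109)^t    t·PV
  1        10.00         9.0171         9.0171
  2        10.00         8.1309        16.2617
  3        10.00         7.3317        21.9951
  4        10.00         6.6111        26.4444
  5        10.00         5.9613        29.8066
  6        10.00         5.3754        32.2524
  7        10.00         4.8471        33.9295
  8       110.00        48.0773       384.6186
  Σ                     95.3519       554.3255
Price P = Σ PV = 95.3519.
Macaulay duration = Σ(t·PV) / P = 554.3255 / 95.3519 = 5.81347 years.

5.813 years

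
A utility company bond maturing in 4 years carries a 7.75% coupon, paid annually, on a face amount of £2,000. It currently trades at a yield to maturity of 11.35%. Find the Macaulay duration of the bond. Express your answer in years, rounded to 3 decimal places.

Periodic yield y = 0.1135. Discount each cash flow and weight by its year:
  t   CF        PV=CF/(1+0.1135)^t    t·PV
  1       155.00       139.2007       139.2007
  2       155.00       125.0119       250.0237
  3       155.00       112.2693       336.8079
  4     2,155.00     1,401.8011     5,607.2043
  Σ                  1,778.2830     6,333.2367
Price P = Σ PV = 1,778.2830.
Macaulay duration = Σ(t·PV) / P = 6,333.2367 / 1,778.2830 = 3.56143 years.

3.561 years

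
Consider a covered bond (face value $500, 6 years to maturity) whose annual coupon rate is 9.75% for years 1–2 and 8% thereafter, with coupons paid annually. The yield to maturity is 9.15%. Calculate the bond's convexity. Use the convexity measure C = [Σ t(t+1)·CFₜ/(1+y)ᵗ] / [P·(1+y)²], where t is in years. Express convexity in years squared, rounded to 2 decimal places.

26.49

With y = 0.0915:
  t   CF        PV=CF/(1+0.0915)^t    t·PV        t(t+1)·PV
  1        48.75        44.6633        44.6633          89.3266
  2        48.75        40.9192        81.8384         245.5152
  3        40.00        30.7602        92.2805         369.1221
  4        40.00        28.1816       112.7262         563.6312
  5        40.00        25.8191       129.0956         774.5733
  6       540.00       319.3385     1,916.0312      13,412.2182
  Σ                    489.6819     2,376.6352      15,454.3866
P = 489.6819.
Convexity = Σ t(t+1)·PV / [P·(1+y)²] = 15,454.3866 / (489.6819 × 1.191372) = 26.49051.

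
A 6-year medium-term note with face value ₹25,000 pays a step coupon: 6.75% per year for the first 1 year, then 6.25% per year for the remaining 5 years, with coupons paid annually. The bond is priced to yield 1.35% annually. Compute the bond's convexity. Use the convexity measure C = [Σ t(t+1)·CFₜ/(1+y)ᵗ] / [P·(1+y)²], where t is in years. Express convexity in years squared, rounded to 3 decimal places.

With y = 0.0135:
  t   CF        PV=CF/(1+0.0135)^t    t·PV        t(t+1)·PV
  1     1,687.50     1,665.0222     1,665.0222       3,330.0444
  2     1,562.50     1,521.1517     3,042.3033       9,126.9100
  3     1,562.50     1,500.8897     4,502.6690      18,010.6760
  4     1,562.50     1,480.8975     5,923.5902      29,617.9510
  5     1,562.50     1,461.1717     7,305.8586      43,835.1519
  6    26,562.50    24,509.0473   147,054.2835   1,029,379.9848
  Σ                 32,138.1801   169,493.7269   1,133,300.7181
P = 32,138.1801.
Convexity = Σ t(t+1)·PV / [P·(1+y)²] = 1,133,300.7181 / (32,138.1801 × 1.027182) = 34.33020.

34.330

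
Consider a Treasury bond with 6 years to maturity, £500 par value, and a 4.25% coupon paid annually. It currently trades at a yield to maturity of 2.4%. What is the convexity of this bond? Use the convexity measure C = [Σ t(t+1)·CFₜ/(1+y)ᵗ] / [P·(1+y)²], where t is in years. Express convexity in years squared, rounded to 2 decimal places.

35.20

With y = 0.024:
  t   CF        PV=CF/(1+0.024)^t    t·PV        t(t+1)·PV
  1        21.25        20.7520        20.7520          41.5039
  2        21.25        20.2656        40.5312         121.5935
  3        21.25        19.7906        59.3718         237.4873
  4        21.25        19.3268        77.3070         386.5352
  5        21.25        18.8738        94.3690         566.2137
  6       521.25       452.1123     2,712.6738      18,988.7168
  Σ                    551.1210     3,005.0048      20,342.0505
P = 551.1210.
Convexity = Σ t(t+1)·PV / [P·(1+y)²] = 20,342.0505 / (551.1210 × 1.048576) = 35.20042.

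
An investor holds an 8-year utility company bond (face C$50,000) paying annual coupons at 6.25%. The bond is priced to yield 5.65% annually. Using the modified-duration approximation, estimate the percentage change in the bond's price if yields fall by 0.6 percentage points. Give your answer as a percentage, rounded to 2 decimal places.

+3.73%

Periodic yield y = 0.0565. Modified duration first:
  t   CF        PV=CF/(1+0.0565)^t    t·PV
  1     3,125.00     2,957.8798     2,957.8798
  2     3,125.00     2,799.6969     5,599.3938
  3     3,125.00     2,649.9734     7,949.9203
  4     3,125.00     2,508.2569    10,033.0276
  5     3,125.00     2,374.1192    11,870.5958
  6     3,125.00     2,247.1549    13,482.9295
  7     3,125.00     2,126.9805    14,888.8636
  8    53,125.00    34,224.9586   273,799.6691
  Σ                 51,889.0203   340,582.2796
P = 51,889.0203; D_Mac = 6.56367 yrs; D_mod = 6.56367/(1+0.0565) = 6.21265 yrs.
ΔP/P ≈ -D_mod · Δy = -6.21265 × (-0.006) = +0.037276 = +3.7276%.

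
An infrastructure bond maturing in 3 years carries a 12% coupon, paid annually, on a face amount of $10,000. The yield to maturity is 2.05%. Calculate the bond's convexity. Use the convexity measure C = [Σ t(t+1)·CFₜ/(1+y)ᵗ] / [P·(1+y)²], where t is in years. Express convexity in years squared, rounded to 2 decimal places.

10.13

With y = 0.0205:
  t   CF        PV=CF/(1+0.0205)^t    t·PV        t(t+1)·PV
  1     1,200.00     1,175.8942     1,175.8942       2,351.7883
  2     1,200.00     1,152.2726     2,304.5452       6,913.6355
  3    11,200.00    10,538.5047    31,615.5142     126,462.0570
  Σ                 12,866.6715    35,095.9536     135,727.4808
P = 12,866.6715.
Convexity = Σ t(t+1)·PV / [P·(1+y)²] = 135,727.4808 / (12,866.6715 × 1.041420) = 10.12921.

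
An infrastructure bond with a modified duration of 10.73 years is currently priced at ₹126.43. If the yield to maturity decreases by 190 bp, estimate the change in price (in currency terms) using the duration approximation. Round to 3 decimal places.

+₹25.775

Duration approximation: ΔP/P ≈ -D_mod · Δy = -10.73 × (-0.019) = +0.203870.
ΔP ≈ 126.43 × (+0.203870) = +25.7752841.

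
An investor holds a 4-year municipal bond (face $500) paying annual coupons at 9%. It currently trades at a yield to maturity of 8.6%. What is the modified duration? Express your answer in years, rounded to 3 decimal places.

Periodic yield y = 0.086. First find Macaulay duration:
  t   CF        PV=CF/(1+0.086)^t    t·PV
  1        45.00        41.4365        41.4365
  2        45.00        38.1551        76.3102
  3        45.00        35.1336       105.4009
  4       545.00       391.8115     1,567.2461
  Σ                    506.5367     1,790.3937
P = 506.5367; Macaulay duration = 1,790.3937 / 506.5367 = 3.53458 years.
Modified duration = D_Mac / (1 + y) = 3.53458 / 1.086 = 3.25468 years.

3.255 years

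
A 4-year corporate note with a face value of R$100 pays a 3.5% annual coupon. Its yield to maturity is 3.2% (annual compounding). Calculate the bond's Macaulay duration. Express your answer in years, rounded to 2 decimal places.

Periodic yield y = 0.032. Discount each cash flow and weight by its year:
  t   CF        PV=CF/(1+0.032)^t    t·PV
  1         3.50         3.3915         3.3915
  2         3.50         3.2863         6.5726
  3         3.50         3.1844         9.5532
  4       103.50        91.2476       364.9905
  Σ                    101.1098       384.5078
Price P = Σ PV = 101.1098.
Macaulay duration = Σ(t·PV) / P = 384.5078 / 101.1098 = 3.80287 years.

3.80 years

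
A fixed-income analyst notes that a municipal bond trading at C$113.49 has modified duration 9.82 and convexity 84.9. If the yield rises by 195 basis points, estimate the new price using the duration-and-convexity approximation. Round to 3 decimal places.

C$93.590

Duration effect: -D_mod·Δy = -9.82 × (+0.0195) = -0.191490
Convexity effect: ½·C·(Δy)² = 0.5 × 84.9 × (0.0195)² = +0.0161416125
ΔP/P ≈ -0.191490 + 0.0161416125 = -0.1753483875
New price ≈ 113.49 × (1 - 0.1753483875) = 93.589711502625.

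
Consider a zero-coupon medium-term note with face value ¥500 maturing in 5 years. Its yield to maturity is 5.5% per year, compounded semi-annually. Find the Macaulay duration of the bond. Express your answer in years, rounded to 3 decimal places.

5.000 years

A zero-coupon bond has a single cash flow at maturity, so its Macaulay duration equals its maturity: 5 years.
(Equivalently: 10 semi-annual periods ÷ 2 = 5 years.)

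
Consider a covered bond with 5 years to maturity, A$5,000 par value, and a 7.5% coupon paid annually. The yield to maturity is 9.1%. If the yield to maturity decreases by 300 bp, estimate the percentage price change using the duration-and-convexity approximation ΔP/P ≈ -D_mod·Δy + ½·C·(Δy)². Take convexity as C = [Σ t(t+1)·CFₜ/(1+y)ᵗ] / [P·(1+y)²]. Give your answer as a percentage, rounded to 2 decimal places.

With y = 0.091:
  t   CF        PV=CF/(1+0.091)^t    t·PV        t(t+1)·PV
  1       375.00       343.7214       343.7214         687.4427
  2       375.00       315.0517       630.1033       1,890.3099
  3       375.00       288.7733       866.3199       3,465.2794
  4       375.00       264.6868     1,058.7472       5,293.7358
  5     5,375.00     3,477.4005    17,387.0026     104,322.0158
  Σ                  4,689.6336    20,285.8943     115,658.7837
P = 4,689.6336; D_Mac = 4.32569 yrs; D_mod = 3.96488 yrs; C = 20.72002.
Duration effect: -3.96488 × (-0.03) = +0.118947
Convexity effect: 0.5 × 20.72002 × (-0.03)² = +0.0093240
ΔP/P ≈ +0.118947 + 0.0093240 = +0.128271 = +12.8271%.

+12.83%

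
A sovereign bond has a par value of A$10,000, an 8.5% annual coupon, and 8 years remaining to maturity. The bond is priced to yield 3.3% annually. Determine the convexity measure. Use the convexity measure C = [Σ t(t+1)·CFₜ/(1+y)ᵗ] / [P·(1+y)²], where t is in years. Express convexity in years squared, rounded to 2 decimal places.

With y = 0.033:
  t   CF        PV=CF/(1+0.033)^t    t·PV        t(t+1)·PV
  1       850.00       822.8461       822.8461       1,645.6922
  2       850.00       796.5596     1,593.1192       4,779.3577
  3       850.00       771.1129     2,313.3387       9,253.3546
  4       850.00       746.4791     2,985.9163      14,929.5815
  5       850.00       722.6322     3,613.1611      21,678.9664
  6       850.00       699.5472     4,197.2829      29,380.9806
  7       850.00       677.1996     4,740.3970      37,923.1760
  8    10,850.00     8,368.1059    66,944.8470     602,503.6226
  Σ                 13,604.4825    87,210.9083     722,094.7317
P = 13,604.4825.
Convexity = Σ t(t+1)·PV / [P·(1+y)²] = 722,094.7317 / (13,604.4825 × 1.067089) = 49.74066.

49.74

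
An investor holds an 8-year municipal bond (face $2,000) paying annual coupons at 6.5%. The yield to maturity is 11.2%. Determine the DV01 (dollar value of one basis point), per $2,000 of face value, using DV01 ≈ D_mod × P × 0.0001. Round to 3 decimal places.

Periodic yield y = 0.112.
  t   CF        PV=CF/(1+0.112)^t    t·PV
  1       130.00       116.9065       116.9065
  2       130.00       105.1317       210.2634
  3       130.00        94.5429       283.6287
  4       130.00        85.0206       340.0824
  5       130.00        76.4574       382.2869
  6       130.00        68.7566       412.5398
  7       130.00        61.8315       432.8206
  8     2,130.00       911.0481     7,288.3848
  Σ                  1,519.6953     9,466.9132
P = 1,519.6953; D_Mac = 6.22948 yrs; D_mod = 5.60205 yrs.
DV01 ≈ 5.60205 × 1,519.6953 × 0.0001 = 0.851341.

$0.851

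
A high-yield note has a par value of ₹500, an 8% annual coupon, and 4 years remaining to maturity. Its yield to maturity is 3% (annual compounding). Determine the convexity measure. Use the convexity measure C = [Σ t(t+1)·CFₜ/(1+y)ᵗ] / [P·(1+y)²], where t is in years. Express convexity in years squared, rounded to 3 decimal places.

16.436

With y = 0.03:
  t   CF        PV=CF/(1+0.03)^t    t·PV        t(t+1)·PV
  1        40.00        38.8350        38.8350          77.6699
  2        40.00        37.7038        75.4077         226.2230
  3        40.00        36.6057       109.8170         439.2680
  4       540.00       479.7830     1,919.1320       9,595.6601
  Σ                    592.9275     2,143.1916      10,338.8210
P = 592.9275.
Convexity = Σ t(t+1)·PV / [P·(1+y)²] = 10,338.8210 / (592.9275 × 1.060900) = 16.43596.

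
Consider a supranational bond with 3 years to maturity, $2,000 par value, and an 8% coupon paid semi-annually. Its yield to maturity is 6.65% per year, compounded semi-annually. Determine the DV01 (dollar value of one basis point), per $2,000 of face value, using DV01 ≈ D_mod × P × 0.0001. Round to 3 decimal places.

$0.548

Periodic yield y = 0.03325.
  t   CF        PV=CF/(1+0.03325)^t    t·PV
  1        80.00        77.4256        77.4256
  2        80.00        74.9340       149.8681
  3        80.00        72.5227       217.5680
  4        80.00        70.1889       280.7555
  5        80.00        67.9302       339.6510
  6     2,080.00     1,709.3494    10,256.0966
  Σ                  2,072.3508    11,321.3648
P = 2,072.3508; D_Mac = 5.46305 half-year periods = 2.73153 yrs; D_mod = 2.64363 yrs.
DV01 ≈ 2.64363 × 2,072.3508 × 0.0001 = 0.547852.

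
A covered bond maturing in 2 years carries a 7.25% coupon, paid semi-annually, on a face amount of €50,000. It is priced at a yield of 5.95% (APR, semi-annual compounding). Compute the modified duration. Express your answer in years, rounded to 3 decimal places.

Periodic yield y = 0.02975. First find Macaulay duration:
  t   CF        PV=CF/(1+0.02975)^t    t·PV
  1     1,812.50     1,760.1360     1,760.1360
  2     1,812.50     1,709.2847     3,418.5695
  3     1,812.50     1,659.9026     4,979.7079
  4    51,812.50    46,079.4562   184,317.8249
  Σ                 51,208.7795   194,476.2382
P = 51,208.7795; Macaulay duration = 194,476.2382 / 51,208.7795 = 3.79771 half-year periods = 1.89886 years.
Modified duration = D_Mac / (1 + y) = 1.89886 / 1.02975 = 1.84400 years.

1.844 years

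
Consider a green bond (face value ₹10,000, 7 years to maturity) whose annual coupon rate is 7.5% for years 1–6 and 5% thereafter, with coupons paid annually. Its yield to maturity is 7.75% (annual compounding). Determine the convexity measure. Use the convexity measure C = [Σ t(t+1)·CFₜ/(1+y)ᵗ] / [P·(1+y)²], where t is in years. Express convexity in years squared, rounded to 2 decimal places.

With y = 0.0775:
  t   CF        PV=CF/(1+0.0775)^t    t·PV        t(t+1)·PV
  1       750.00       696.0557       696.0557       1,392.1114
  2       750.00       645.9914     1,291.9827       3,875.9481
  3       750.00       599.5279     1,798.5838       7,194.3353
  4       750.00       556.4064     2,225.6258      11,128.1288
  5       750.00       516.3865     2,581.9324      15,491.5946
  6       750.00       479.2450     2,875.4700      20,128.2900
  7    10,500.00     6,226.8492    43,587.9443     348,703.5544
  Σ                  9,720.4621    55,057.5947     407,913.9626
P = 9,720.4621.
Convexity = Σ t(t+1)·PV / [P·(1+y)²] = 407,913.9626 / (9,720.4621 × 1.161006) = 36.14491.

36.14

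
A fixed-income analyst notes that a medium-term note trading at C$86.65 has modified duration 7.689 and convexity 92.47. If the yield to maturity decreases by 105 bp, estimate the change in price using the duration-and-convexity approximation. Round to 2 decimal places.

+C$7.44

Duration effect: -D_mod·Δy = -7.689 × (-0.0105) = +0.0807345
Convexity effect: ½·C·(Δy)² = 0.5 × 92.47 × (-0.0105)² = +0.00509740875
ΔP/P ≈ +0.0807345 + 0.00509740875 = +0.08583190875
ΔP ≈ 86.65 × (+0.08583190875) = +7.4373348931875.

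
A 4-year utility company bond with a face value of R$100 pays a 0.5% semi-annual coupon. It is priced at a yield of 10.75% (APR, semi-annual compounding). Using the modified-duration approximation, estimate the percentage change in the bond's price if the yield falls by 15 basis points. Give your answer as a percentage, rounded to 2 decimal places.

Periodic yield y = 0.05375. Modified duration first:
  t   CF        PV=CF/(1+0.05375)^t    t·PV
  1         0.25         0.2372         0.2372
  2         0.25         0.2251         0.4503
  3         0.25         0.2137         0.6410
  4         0.25         0.2028         0.8111
  5         0.25         0.1924         0.9621
  6         0.25         0.1826         1.0956
  7         0.25         0.1733         1.2130
  8       100.25        65.9453       527.5622
  Σ                     67.3724       532.9726
P = 67.3724; D_Mac = 7.91084 half-year periods = 3.95542 yrs; D_mod = 3.95542/(1+0.05375) = 3.75366 yrs.
ΔP/P ≈ -D_mod · Δy = -3.75366 × (-0.0015) = +0.005630 = +0.5630%.

+0.56%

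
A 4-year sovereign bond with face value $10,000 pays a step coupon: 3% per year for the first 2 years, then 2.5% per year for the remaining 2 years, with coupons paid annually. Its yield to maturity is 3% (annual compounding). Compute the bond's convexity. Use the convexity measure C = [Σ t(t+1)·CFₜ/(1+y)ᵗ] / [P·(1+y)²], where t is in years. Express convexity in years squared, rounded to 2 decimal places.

With y = 0.03:
  t   CF        PV=CF/(1+0.03)^t    t·PV        t(t+1)·PV
  1       300.00       291.2621       291.2621         582.5243
  2       300.00       282.7788       565.5575       1,696.6726
  3       250.00       228.7854       686.3562       2,745.4250
  4    10,250.00     9,106.9922    36,427.9690     182,139.8448
  Σ                  9,909.8186    37,971.1449     187,164.4667
P = 9,909.8186.
Convexity = Σ t(t+1)·PV / [P·(1+y)²] = 187,164.4667 / (9,909.8186 × 1.060900) = 17.80259.

17.80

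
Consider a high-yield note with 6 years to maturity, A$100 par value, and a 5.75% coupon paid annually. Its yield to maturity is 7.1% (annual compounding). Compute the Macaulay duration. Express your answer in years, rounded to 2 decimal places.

5.21 years

Periodic yield y = 0.071. Discount each cash flow and weight by its year:
  t   CF        PV=CF/(1+0.071)^t    t·PV
  1         5.75         5.3688         5.3688
  2         5.75         5.0129        10.0258
  3         5.75         4.6806        14.0417
  4         5.75         4.3703        17.4811
  5         5.75         4.0806        20.4028
  6       105.75        70.0718       420.4311
  Σ                     93.5850       487.7514
Price P = Σ PV = 93.5850.
Macaulay duration = Σ(t·PV) / P = 487.7514 / 93.5850 = 5.21186 years.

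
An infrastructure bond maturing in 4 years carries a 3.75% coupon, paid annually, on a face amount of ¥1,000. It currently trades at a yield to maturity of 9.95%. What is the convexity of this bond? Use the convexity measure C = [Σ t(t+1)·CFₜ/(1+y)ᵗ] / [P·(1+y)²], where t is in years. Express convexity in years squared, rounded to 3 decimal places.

15.232

With y = 0.0995:
  t   CF        PV=CF/(1+0.0995)^t    t·PV        t(t+1)·PV
  1        37.50        34.1064        34.1064          68.2128
  2        37.50        31.0199        62.0399         186.1196
  3        37.50        28.2128        84.6383         338.5531
  4     1,037.50       709.9163     2,839.6653      14,198.3267
  Σ                    803.2554     3,020.4499      14,791.2123
P = 803.2554.
Convexity = Σ t(t+1)·PV / [P·(1+y)²] = 14,791.2123 / (803.2554 × 1.208900) = 15.23209.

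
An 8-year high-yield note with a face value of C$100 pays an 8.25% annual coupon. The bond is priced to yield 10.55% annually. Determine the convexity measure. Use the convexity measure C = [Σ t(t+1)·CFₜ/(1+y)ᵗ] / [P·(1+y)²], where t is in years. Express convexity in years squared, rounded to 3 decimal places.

With y = 0.1055:
  t   CF        PV=CF/(1+0.1055)^t    t·PV        t(t+1)·PV
  1         8.25         7.4627         7.4627          14.9254
  2         8.25         6.7505        13.5010          40.5030
  3         8.25         6.1063        18.3189          73.2755
  4         8.25         5.5236        22.0942         110.4712
  5         8.25         4.9964        24.9822         149.8930
  6         8.25         4.5196        27.1177         189.8238
  7         8.25         4.0883        28.6181         228.9448
  8       108.25        48.5241       388.1932       3,493.7387
  Σ                     87.9715       530.2880       4,301.5755
P = 87.9715.
Convexity = Σ t(t+1)·PV / [P·(1+y)²] = 4,301.5755 / (87.9715 × 1.222130) = 40.00993.

40.010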